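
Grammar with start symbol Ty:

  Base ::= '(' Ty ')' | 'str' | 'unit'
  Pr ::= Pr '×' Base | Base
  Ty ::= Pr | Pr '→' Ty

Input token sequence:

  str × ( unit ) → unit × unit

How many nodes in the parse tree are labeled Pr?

5

[Ty [Pr [Pr [Base str]] × [Base ( [Ty [Pr [Base unit]]] )]] → [Ty [Pr [Pr [Base unit]] × [Base unit]]]]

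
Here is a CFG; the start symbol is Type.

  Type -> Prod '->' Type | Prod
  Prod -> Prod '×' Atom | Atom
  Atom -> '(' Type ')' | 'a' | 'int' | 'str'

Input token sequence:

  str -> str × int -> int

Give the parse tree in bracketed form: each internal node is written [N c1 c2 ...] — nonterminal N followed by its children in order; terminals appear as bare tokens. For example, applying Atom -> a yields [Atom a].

Type
Prod -> Type
Atom -> Type
str -> Type
str -> Prod -> Type
str -> Prod × Atom -> Type
str -> Atom × Atom -> Type
str -> str × Atom -> Type
str -> str × int -> Type
str -> str × int -> Prod
str -> str × int -> Atom
str -> str × int -> int

[Type [Prod [Atom str]] -> [Type [Prod [Prod [Atom str]] × [Atom int]] -> [Type [Prod [Atom int]]]]]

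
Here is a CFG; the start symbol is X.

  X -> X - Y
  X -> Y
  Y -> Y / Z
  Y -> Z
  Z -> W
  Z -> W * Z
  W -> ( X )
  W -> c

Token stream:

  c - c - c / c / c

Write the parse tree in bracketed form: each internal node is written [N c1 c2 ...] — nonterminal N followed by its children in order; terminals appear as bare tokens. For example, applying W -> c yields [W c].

X
X - Y
X - Y - Y
Y - Y - Y
Z - Y - Y
W - Y - Y
c - Y - Y
c - Z - Y
c - W - Y
c - c - Y
c - c - Y / Z
c - c - Y / Z / Z
c - c - Z / Z / Z
c - c - W / Z / Z
c - c - c / Z / Z
c - c - c / W / Z
c - c - c / c / Z
c - c - c / c / W
c - c - c / c / c

[X [X [X [Y [Z [W c]]]] - [Y [Z [W c]]]] - [Y [Y [Y [Z [W c]]] / [Z [W c]]] / [Z [W c]]]]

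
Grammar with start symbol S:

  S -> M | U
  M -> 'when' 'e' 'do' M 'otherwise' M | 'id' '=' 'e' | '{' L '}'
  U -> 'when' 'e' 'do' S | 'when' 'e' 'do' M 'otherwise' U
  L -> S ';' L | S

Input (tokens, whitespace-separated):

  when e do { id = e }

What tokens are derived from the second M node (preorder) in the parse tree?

[S [U when e do [S [M { [L [S [M id = e]]] }]]]]

id = e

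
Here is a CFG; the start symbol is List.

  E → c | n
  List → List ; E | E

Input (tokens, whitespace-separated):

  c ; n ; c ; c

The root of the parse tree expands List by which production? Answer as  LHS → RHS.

[List [List [List [List [E c]] ; [E n]] ; [E c]] ; [E c]]

List → List ; E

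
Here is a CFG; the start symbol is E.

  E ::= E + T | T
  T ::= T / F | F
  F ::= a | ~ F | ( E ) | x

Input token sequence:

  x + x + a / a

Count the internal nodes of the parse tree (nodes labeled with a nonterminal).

11

[E [E [E [T [F x]]] + [T [F x]]] + [T [T [F a]] / [F a]]]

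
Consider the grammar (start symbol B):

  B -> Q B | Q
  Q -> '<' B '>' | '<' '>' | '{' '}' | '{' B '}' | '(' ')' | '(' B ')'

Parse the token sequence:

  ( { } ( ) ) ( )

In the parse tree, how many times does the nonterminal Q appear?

4

[B [Q ( [B [Q { }] [B [Q ( )]]] )] [B [Q ( )]]]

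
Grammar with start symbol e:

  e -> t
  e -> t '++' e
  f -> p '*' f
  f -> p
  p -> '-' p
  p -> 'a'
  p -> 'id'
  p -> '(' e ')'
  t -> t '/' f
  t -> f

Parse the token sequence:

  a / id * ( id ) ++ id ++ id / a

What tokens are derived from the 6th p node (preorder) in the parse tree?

id

[e [t [t [f [p a]]] / [f [p id] * [f [p ( [e [t [f [p id]]]] )]]]] ++ [e [t [f [p id]]] ++ [e [t [t [f [p id]]] / [f [p a]]]]]]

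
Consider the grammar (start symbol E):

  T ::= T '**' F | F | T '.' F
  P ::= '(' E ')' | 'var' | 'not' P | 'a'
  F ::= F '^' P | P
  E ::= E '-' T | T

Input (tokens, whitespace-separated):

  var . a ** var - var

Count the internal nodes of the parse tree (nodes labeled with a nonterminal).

[E [E [T [T [T [F [P var]]] . [F [P a]]] ** [F [P var]]]] - [T [F [P var]]]]

14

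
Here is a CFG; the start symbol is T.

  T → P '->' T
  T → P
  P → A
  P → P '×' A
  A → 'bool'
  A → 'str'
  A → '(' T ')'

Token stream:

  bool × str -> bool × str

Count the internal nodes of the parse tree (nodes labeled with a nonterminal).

[T [P [P [A bool]] × [A str]] -> [T [P [P [A bool]] × [A str]]]]

10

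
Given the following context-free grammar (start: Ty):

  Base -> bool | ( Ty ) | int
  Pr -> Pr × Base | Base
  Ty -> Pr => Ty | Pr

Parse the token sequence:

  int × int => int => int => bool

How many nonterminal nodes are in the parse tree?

14

[Ty [Pr [Pr [Base int]] × [Base int]] => [Ty [Pr [Base int]] => [Ty [Pr [Base int]] => [Ty [Pr [Base bool]]]]]]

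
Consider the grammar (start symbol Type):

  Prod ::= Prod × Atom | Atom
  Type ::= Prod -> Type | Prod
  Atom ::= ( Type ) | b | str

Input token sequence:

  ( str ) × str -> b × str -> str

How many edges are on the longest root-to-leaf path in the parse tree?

[Type [Prod [Prod [Atom ( [Type [Prod [Atom str]]] )]] × [Atom str]] -> [Type [Prod [Prod [Atom b]] × [Atom str]] -> [Type [Prod [Atom str]]]]]

7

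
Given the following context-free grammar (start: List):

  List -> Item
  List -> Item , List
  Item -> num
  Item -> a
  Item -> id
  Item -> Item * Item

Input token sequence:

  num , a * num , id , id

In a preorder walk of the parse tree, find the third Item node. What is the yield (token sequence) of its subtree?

a

[List [Item num] , [List [Item [Item a] * [Item num]] , [List [Item id] , [List [Item id]]]]]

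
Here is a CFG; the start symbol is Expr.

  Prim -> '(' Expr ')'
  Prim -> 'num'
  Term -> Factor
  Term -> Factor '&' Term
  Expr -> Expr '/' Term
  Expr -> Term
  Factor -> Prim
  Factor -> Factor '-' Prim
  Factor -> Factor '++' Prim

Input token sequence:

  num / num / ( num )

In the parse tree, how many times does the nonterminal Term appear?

4

[Expr [Expr [Expr [Term [Factor [Prim num]]]] / [Term [Factor [Prim num]]]] / [Term [Factor [Prim ( [Expr [Term [Factor [Prim num]]]] )]]]]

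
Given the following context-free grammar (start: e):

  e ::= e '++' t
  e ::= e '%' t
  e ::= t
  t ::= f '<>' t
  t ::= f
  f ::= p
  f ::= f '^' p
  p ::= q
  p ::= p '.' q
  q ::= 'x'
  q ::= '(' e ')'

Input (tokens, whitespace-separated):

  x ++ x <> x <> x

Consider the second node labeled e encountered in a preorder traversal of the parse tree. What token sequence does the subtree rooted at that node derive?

[e [e [t [f [p [q x]]]]] ++ [t [f [p [q x]]] <> [t [f [p [q x]]] <> [t [f [p [q x]]]]]]]

x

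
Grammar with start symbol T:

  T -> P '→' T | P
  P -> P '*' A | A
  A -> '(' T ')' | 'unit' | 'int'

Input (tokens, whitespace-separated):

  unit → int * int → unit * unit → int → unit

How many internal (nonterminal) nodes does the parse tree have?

[T [P [A unit]] → [T [P [P [A int]] * [A int]] → [T [P [P [A unit]] * [A unit]] → [T [P [A int]] → [T [P [A unit]]]]]]]

19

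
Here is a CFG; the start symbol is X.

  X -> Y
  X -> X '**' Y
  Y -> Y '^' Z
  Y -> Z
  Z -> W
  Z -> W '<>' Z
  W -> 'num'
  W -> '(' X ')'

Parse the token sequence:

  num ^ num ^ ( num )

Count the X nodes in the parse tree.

[X [Y [Y [Y [Z [W num]]] ^ [Z [W num]]] ^ [Z [W ( [X [Y [Z [W num]]]] )]]]]

2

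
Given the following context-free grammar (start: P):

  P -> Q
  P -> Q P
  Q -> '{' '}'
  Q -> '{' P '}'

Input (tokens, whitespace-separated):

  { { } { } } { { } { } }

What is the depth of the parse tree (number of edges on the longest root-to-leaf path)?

[P [Q { [P [Q { }] [P [Q { }]]] }] [P [Q { [P [Q { }] [P [Q { }]]] }]]]

6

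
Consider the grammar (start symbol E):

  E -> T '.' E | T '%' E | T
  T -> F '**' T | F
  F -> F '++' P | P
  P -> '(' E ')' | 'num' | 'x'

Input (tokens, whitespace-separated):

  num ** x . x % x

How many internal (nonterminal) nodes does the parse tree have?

[E [T [F [P num]] ** [T [F [P x]]]] . [E [T [F [P x]]] % [E [T [F [P x]]]]]]

15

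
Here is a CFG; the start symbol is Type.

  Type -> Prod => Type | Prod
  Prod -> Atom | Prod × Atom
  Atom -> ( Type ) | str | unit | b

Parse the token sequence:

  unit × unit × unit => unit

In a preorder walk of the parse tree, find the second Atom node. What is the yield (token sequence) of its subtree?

unit

[Type [Prod [Prod [Prod [Atom unit]] × [Atom unit]] × [Atom unit]] => [Type [Prod [Atom unit]]]]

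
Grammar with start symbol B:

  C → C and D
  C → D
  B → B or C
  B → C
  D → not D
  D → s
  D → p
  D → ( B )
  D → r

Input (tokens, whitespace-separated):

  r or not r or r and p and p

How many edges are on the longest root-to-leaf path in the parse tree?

[B [B [B [C [D r]]] or [C [D not [D r]]]] or [C [C [C [D r]] and [D p]] and [D p]]]

5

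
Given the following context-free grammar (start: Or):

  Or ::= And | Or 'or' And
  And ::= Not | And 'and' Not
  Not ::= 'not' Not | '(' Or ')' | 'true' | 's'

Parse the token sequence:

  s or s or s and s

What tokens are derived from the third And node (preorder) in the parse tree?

[Or [Or [Or [And [Not s]]] or [And [Not s]]] or [And [And [Not s]] and [Not s]]]

s and s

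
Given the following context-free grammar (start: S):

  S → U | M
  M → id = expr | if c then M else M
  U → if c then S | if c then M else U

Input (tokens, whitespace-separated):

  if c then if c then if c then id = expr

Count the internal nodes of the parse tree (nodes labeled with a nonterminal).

8

[S [U if c then [S [U if c then [S [U if c then [S [M id = expr]]]]]]]]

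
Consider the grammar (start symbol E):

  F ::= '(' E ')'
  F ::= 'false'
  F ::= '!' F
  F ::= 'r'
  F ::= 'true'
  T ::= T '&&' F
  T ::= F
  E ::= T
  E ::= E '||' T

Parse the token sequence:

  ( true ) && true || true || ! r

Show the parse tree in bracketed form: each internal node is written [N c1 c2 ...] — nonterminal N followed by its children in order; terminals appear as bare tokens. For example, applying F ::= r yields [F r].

E
E || T
E || T || T
T || T || T
T && F || T || T
F && F || T || T
( E ) && F || T || T
( T ) && F || T || T
( F ) && F || T || T
( true ) && F || T || T
( true ) && true || T || T
( true ) && true || F || T
( true ) && true || true || T
( true ) && true || true || F
( true ) && true || true || ! F
( true ) && true || true || ! r

[E [E [E [T [T [F ( [E [T [F true]]] )]] && [F true]]] || [T [F true]]] || [T [F ! [F r]]]]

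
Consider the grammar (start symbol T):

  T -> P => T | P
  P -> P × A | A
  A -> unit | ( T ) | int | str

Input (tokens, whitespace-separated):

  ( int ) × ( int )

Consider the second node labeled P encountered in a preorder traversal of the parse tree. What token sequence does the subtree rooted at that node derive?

[T [P [P [A ( [T [P [A int]]] )]] × [A ( [T [P [A int]]] )]]]

( int )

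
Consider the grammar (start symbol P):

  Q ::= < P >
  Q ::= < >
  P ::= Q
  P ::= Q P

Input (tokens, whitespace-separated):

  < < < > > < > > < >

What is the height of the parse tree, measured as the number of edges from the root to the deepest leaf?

[P [Q < [P [Q < [P [Q < >]] >] [P [Q < >]]] >] [P [Q < >]]]

6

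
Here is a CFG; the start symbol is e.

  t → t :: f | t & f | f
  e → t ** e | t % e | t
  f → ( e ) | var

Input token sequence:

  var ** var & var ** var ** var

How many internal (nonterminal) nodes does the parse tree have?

14

[e [t [f var]] ** [e [t [t [f var]] & [f var]] ** [e [t [f var]] ** [e [t [f var]]]]]]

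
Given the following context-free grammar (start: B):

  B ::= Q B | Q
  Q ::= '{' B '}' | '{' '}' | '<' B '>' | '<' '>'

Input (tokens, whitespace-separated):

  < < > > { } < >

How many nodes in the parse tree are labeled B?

4

[B [Q < [B [Q < >]] >] [B [Q { }] [B [Q < >]]]]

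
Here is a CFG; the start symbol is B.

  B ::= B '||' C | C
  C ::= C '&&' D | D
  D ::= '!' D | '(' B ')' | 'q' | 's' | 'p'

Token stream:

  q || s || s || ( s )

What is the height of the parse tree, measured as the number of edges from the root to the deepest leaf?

[B [B [B [B [C [D q]]] || [C [D s]]] || [C [D s]]] || [C [D ( [B [C [D s]]] )]]]

6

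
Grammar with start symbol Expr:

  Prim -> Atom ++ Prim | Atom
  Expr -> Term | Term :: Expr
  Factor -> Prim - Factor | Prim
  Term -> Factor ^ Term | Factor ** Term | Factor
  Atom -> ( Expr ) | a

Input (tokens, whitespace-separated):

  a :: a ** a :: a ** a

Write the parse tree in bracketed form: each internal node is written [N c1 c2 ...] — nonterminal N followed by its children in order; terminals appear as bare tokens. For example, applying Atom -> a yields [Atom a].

[Expr [Term [Factor [Prim [Atom a]]]] :: [Expr [Term [Factor [Prim [Atom a]]] ** [Term [Factor [Prim [Atom a]]]]] :: [Expr [Term [Factor [Prim [Atom a]]] ** [Term [Factor [Prim [Atom a]]]]]]]]

Expr
Term :: Expr
Factor :: Expr
Prim :: Expr
Atom :: Expr
a :: Expr
a :: Term :: Expr
a :: Factor ** Term :: Expr
a :: Prim ** Term :: Expr
a :: Atom ** Term :: Expr
a :: a ** Term :: Expr
a :: a ** Factor :: Expr
a :: a ** Prim :: Expr
a :: a ** Atom :: Expr
a :: a ** a :: Expr
a :: a ** a :: Term
a :: a ** a :: Factor ** Term
a :: a ** a :: Prim ** Term
a :: a ** a :: Atom ** Term
a :: a ** a :: a ** Term
a :: a ** a :: a ** Factor
a :: a ** a :: a ** Prim
a :: a ** a :: a ** Atom
a :: a ** a :: a ** a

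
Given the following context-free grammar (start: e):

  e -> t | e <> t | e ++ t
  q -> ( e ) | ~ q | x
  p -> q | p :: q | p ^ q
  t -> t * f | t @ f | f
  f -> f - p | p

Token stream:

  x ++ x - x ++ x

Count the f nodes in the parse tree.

4

[e [e [e [t [f [p [q x]]]]] ++ [t [f [f [p [q x]]] - [p [q x]]]]] ++ [t [f [p [q x]]]]]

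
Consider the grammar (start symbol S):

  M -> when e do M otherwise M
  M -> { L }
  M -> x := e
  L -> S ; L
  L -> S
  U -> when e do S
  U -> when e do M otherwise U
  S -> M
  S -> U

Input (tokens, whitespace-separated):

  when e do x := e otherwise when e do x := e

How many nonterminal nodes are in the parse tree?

[S [U when e do [M x := e] otherwise [U when e do [S [M x := e]]]]]

6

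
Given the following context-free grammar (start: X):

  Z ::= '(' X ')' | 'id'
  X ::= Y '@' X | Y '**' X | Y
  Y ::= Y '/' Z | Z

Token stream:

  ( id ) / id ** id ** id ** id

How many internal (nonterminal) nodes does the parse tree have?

17

[X [Y [Y [Z ( [X [Y [Z id]]] )]] / [Z id]] ** [X [Y [Z id]] ** [X [Y [Z id]] ** [X [Y [Z id]]]]]]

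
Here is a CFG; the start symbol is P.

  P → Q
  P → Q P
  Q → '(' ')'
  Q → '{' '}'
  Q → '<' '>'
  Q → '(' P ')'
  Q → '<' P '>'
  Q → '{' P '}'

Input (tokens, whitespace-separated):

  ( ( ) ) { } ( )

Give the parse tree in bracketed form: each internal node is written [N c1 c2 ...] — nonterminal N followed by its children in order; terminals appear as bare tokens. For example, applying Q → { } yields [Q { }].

[P [Q ( [P [Q ( )]] )] [P [Q { }] [P [Q ( )]]]]

P
Q P
( P ) P
( Q ) P
( ( ) ) P
( ( ) ) Q P
( ( ) ) { } P
( ( ) ) { } Q
( ( ) ) { } ( )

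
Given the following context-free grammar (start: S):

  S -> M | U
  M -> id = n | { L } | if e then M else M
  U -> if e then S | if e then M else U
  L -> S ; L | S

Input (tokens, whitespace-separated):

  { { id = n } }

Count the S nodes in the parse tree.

3

[S [M { [L [S [M { [L [S [M id = n]]] }]]] }]]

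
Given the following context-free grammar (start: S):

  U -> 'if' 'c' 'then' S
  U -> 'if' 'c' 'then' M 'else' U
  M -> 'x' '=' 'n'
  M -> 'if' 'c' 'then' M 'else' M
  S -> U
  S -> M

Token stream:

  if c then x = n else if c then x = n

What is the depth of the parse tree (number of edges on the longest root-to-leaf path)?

[S [U if c then [M x = n] else [U if c then [S [M x = n]]]]]

5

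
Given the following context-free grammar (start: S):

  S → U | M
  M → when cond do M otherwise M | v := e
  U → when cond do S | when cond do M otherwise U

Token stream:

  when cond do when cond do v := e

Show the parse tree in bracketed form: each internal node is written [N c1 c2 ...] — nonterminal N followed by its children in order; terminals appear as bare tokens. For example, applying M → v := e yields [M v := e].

S
U
when cond do S
when cond do U
when cond do when cond do S
when cond do when cond do M
when cond do when cond do v := e

[S [U when cond do [S [U when cond do [S [M v := e]]]]]]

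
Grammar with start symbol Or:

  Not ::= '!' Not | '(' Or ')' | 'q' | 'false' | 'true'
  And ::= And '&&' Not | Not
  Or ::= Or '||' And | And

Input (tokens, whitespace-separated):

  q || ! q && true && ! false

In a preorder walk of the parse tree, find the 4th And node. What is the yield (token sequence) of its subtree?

[Or [Or [And [Not q]]] || [And [And [And [Not ! [Not q]]] && [Not true]] && [Not ! [Not false]]]]

! q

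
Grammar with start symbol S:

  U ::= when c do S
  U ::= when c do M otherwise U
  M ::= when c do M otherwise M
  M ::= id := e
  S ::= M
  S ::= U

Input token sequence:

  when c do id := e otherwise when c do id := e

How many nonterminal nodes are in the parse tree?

[S [U when c do [M id := e] otherwise [U when c do [S [M id := e]]]]]

6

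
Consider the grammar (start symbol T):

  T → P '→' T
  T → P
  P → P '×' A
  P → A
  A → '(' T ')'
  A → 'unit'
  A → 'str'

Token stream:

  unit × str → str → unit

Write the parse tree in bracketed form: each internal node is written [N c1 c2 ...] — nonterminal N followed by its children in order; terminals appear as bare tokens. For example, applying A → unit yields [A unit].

T
P → T
P × A → T
A × A → T
unit × A → T
unit × str → T
unit × str → P → T
unit × str → A → T
unit × str → str → T
unit × str → str → P
unit × str → str → A
unit × str → str → unit

[T [P [P [A unit]] × [A str]] → [T [P [A str]] → [T [P [A unit]]]]]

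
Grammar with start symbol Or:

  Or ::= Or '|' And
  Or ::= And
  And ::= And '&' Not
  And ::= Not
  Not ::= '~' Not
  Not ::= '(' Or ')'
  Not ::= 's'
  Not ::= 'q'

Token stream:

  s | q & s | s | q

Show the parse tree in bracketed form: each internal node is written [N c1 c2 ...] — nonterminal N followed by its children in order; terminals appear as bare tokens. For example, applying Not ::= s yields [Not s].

[Or [Or [Or [Or [And [Not s]]] | [And [And [Not q]] & [Not s]]] | [And [Not s]]] | [And [Not q]]]

Or
Or | And
Or | And | And
Or | And | And | And
And | And | And | And
Not | And | And | And
s | And | And | And
s | And & Not | And | And
s | Not & Not | And | And
s | q & Not | And | And
s | q & s | And | And
s | q & s | Not | And
s | q & s | s | And
s | q & s | s | Not
s | q & s | s | q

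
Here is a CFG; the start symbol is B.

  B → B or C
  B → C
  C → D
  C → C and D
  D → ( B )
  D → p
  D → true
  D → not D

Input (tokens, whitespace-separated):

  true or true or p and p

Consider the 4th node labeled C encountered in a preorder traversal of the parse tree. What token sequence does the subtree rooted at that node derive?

p

[B [B [B [C [D true]]] or [C [D true]]] or [C [C [D p]] and [D p]]]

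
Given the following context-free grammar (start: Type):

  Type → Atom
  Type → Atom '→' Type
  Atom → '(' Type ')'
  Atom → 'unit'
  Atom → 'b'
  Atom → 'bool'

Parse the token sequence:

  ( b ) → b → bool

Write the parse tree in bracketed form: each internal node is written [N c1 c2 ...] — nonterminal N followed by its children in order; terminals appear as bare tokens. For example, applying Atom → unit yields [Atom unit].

Type
Atom → Type
( Type ) → Type
( Atom ) → Type
( b ) → Type
( b ) → Atom → Type
( b ) → b → Type
( b ) → b → Atom
( b ) → b → bool

[Type [Atom ( [Type [Atom b]] )] → [Type [Atom b] → [Type [Atom bool]]]]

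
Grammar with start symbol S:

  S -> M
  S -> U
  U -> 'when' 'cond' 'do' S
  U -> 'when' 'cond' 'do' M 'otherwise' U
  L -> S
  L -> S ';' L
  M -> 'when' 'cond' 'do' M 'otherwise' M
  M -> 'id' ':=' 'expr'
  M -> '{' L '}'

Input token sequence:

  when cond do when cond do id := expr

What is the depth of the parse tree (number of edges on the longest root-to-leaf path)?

[S [U when cond do [S [U when cond do [S [M id := expr]]]]]]

6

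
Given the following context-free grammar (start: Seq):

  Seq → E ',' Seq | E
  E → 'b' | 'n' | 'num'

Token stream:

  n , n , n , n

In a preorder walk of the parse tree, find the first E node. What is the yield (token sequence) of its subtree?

n

[Seq [E n] , [Seq [E n] , [Seq [E n] , [Seq [E n]]]]]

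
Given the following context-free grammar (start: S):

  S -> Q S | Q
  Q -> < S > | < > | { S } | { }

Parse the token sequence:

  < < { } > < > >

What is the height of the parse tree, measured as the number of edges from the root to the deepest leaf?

[S [Q < [S [Q < [S [Q { }]] >] [S [Q < >]]] >]]

6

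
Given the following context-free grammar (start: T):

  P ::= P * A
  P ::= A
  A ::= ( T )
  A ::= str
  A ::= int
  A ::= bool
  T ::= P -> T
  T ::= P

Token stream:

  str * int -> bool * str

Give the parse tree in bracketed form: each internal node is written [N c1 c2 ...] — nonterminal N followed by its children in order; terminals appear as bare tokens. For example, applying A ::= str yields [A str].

[T [P [P [A str]] * [A int]] -> [T [P [P [A bool]] * [A str]]]]

T
P -> T
P * A -> T
A * A -> T
str * A -> T
str * int -> T
str * int -> P
str * int -> P * A
str * int -> A * A
str * int -> bool * A
str * int -> bool * str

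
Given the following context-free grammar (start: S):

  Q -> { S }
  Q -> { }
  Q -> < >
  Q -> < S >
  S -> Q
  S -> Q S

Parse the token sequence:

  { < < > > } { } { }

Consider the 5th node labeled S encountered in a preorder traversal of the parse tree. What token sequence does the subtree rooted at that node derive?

[S [Q { [S [Q < [S [Q < >]] >]] }] [S [Q { }] [S [Q { }]]]]

{ }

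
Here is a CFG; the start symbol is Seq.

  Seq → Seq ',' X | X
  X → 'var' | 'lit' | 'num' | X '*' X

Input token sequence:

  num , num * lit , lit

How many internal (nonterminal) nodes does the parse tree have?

[Seq [Seq [Seq [X num]] , [X [X num] * [X lit]]] , [X lit]]

8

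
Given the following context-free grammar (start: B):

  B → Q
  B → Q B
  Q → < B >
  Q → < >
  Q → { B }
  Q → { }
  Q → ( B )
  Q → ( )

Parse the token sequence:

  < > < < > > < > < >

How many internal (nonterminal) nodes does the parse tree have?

[B [Q < >] [B [Q < [B [Q < >]] >] [B [Q < >] [B [Q < >]]]]]

10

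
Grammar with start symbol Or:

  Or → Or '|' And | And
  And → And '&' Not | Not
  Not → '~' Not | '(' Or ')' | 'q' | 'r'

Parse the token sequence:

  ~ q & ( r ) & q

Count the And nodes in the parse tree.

[Or [And [And [And [Not ~ [Not q]]] & [Not ( [Or [And [Not r]]] )]] & [Not q]]]

4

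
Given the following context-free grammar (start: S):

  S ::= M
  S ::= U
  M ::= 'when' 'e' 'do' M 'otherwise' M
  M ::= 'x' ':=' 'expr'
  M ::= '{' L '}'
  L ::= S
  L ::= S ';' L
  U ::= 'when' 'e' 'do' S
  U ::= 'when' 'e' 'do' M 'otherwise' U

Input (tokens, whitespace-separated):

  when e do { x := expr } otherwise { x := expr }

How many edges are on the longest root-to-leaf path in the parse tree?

6

[S [M when e do [M { [L [S [M x := expr]]] }] otherwise [M { [L [S [M x := expr]]] }]]]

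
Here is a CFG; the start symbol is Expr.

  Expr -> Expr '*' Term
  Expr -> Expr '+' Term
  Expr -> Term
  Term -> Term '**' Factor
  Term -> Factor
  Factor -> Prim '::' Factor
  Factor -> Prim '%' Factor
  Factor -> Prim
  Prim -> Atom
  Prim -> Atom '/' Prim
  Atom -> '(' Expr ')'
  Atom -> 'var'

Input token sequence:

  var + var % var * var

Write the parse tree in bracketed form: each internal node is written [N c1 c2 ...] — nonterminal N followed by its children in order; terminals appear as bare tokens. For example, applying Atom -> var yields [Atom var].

[Expr [Expr [Expr [Term [Factor [Prim [Atom var]]]]] + [Term [Factor [Prim [Atom var]] % [Factor [Prim [Atom var]]]]]] * [Term [Factor [Prim [Atom var]]]]]

Expr
Expr * Term
Expr + Term * Term
Term + Term * Term
Factor + Term * Term
Prim + Term * Term
Atom + Term * Term
var + Term * Term
var + Factor * Term
var + Prim % Factor * Term
var + Atom % Factor * Term
var + var % Factor * Term
var + var % Prim * Term
var + var % Atom * Term
var + var % var * Term
var + var % var * Factor
var + var % var * Prim
var + var % var * Atom
var + var % var * var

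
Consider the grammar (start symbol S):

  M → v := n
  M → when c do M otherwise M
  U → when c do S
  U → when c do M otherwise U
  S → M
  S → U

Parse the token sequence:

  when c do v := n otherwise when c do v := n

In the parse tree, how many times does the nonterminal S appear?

2

[S [U when c do [M v := n] otherwise [U when c do [S [M v := n]]]]]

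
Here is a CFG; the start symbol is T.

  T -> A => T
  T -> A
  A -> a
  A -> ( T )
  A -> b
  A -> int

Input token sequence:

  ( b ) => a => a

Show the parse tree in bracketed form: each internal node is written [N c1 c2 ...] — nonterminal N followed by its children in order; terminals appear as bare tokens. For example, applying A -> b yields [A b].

[T [A ( [T [A b]] )] => [T [A a] => [T [A a]]]]

T
A => T
( T ) => T
( A ) => T
( b ) => T
( b ) => A => T
( b ) => a => T
( b ) => a => A
( b ) => a => a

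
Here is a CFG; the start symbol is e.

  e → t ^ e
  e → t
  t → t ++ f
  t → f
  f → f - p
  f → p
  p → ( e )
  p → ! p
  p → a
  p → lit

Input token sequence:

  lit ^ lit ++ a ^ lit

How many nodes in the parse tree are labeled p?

4

[e [t [f [p lit]]] ^ [e [t [t [f [p lit]]] ++ [f [p a]]] ^ [e [t [f [p lit]]]]]]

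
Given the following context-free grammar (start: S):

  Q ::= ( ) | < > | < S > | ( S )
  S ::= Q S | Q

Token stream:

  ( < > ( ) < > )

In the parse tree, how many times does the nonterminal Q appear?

4

[S [Q ( [S [Q < >] [S [Q ( )] [S [Q < >]]]] )]]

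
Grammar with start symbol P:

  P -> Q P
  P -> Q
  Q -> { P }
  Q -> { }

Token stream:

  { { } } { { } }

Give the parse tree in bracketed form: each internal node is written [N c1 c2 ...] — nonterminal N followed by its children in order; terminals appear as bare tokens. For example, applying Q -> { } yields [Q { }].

P
Q P
{ P } P
{ Q } P
{ { } } P
{ { } } Q
{ { } } { P }
{ { } } { Q }
{ { } } { { } }

[P [Q { [P [Q { }]] }] [P [Q { [P [Q { }]] }]]]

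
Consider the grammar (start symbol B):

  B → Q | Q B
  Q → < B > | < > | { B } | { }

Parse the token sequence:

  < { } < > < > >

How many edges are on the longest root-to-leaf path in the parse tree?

6

[B [Q < [B [Q { }] [B [Q < >] [B [Q < >]]]] >]]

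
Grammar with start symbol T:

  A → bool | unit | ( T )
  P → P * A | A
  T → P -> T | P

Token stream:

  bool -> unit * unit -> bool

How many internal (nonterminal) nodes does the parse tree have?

[T [P [A bool]] -> [T [P [P [A unit]] * [A unit]] -> [T [P [A bool]]]]]

11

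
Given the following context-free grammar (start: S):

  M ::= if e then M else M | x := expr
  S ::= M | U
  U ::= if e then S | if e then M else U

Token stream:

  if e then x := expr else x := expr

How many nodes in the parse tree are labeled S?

[S [M if e then [M x := expr] else [M x := expr]]]

1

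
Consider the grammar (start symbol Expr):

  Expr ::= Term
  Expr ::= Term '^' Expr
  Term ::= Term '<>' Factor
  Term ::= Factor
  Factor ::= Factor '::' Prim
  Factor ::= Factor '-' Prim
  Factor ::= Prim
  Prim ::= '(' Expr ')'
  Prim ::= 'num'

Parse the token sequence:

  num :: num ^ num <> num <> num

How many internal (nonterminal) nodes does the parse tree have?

16

[Expr [Term [Factor [Factor [Prim num]] :: [Prim num]]] ^ [Expr [Term [Term [Term [Factor [Prim num]]] <> [Factor [Prim num]]] <> [Factor [Prim num]]]]]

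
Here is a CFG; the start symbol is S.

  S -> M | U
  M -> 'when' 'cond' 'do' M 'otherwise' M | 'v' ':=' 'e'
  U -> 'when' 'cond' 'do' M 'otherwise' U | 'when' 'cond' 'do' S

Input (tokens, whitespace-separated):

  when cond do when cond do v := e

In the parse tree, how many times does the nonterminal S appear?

3

[S [U when cond do [S [U when cond do [S [M v := e]]]]]]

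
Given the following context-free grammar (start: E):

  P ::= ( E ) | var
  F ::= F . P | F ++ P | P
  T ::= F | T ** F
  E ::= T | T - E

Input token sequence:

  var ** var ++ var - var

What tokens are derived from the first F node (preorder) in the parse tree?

var

[E [T [T [F [P var]]] ** [F [F [P var]] ++ [P var]]] - [E [T [F [P var]]]]]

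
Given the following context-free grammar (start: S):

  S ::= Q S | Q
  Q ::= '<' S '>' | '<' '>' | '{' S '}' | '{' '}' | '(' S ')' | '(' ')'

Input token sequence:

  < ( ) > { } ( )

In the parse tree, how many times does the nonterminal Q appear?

[S [Q < [S [Q ( )]] >] [S [Q { }] [S [Q ( )]]]]

4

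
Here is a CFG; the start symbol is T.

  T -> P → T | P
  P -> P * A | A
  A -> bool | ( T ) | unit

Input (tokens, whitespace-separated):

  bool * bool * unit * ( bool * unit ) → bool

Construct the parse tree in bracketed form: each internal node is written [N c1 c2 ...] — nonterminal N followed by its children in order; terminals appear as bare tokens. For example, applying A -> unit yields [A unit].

[T [P [P [P [P [A bool]] * [A bool]] * [A unit]] * [A ( [T [P [P [A bool]] * [A unit]]] )]] → [T [P [A bool]]]]

T
P → T
P * A → T
P * A * A → T
P * A * A * A → T
A * A * A * A → T
bool * A * A * A → T
bool * bool * A * A → T
bool * bool * unit * A → T
bool * bool * unit * ( T ) → T
bool * bool * unit * ( P ) → T
bool * bool * unit * ( P * A ) → T
bool * bool * unit * ( A * A ) → T
bool * bool * unit * ( bool * A ) → T
bool * bool * unit * ( bool * unit ) → T
bool * bool * unit * ( bool * unit ) → P
bool * bool * unit * ( bool * unit ) → A
bool * bool * unit * ( bool * unit ) → bool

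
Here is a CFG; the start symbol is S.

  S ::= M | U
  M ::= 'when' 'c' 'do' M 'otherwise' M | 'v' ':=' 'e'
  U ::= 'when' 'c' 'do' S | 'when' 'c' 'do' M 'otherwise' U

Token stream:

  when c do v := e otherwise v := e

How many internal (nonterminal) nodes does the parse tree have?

[S [M when c do [M v := e] otherwise [M v := e]]]

4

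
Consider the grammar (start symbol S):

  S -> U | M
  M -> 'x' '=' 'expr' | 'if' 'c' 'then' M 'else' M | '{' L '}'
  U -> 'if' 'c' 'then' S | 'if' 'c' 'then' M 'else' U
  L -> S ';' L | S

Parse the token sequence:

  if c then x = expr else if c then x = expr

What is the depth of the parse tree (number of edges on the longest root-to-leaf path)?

[S [U if c then [M x = expr] else [U if c then [S [M x = expr]]]]]

5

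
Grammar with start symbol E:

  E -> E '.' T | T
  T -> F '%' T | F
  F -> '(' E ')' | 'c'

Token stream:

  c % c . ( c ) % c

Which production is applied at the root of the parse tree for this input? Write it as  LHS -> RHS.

E -> E '.' T

[E [E [T [F c] % [T [F c]]]] . [T [F ( [E [T [F c]]] )] % [T [F c]]]]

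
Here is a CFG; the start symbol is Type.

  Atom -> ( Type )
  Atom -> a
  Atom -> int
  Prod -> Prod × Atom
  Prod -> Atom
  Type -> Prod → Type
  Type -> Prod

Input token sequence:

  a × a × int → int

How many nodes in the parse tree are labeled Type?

2

[Type [Prod [Prod [Prod [Atom a]] × [Atom a]] × [Atom int]] → [Type [Prod [Atom int]]]]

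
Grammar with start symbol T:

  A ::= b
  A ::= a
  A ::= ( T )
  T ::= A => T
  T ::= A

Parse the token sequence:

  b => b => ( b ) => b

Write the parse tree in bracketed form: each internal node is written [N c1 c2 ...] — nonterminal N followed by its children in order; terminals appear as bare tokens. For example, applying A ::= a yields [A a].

[T [A b] => [T [A b] => [T [A ( [T [A b]] )] => [T [A b]]]]]

T
A => T
b => T
b => A => T
b => b => T
b => b => A => T
b => b => ( T ) => T
b => b => ( A ) => T
b => b => ( b ) => T
b => b => ( b ) => A
b => b => ( b ) => b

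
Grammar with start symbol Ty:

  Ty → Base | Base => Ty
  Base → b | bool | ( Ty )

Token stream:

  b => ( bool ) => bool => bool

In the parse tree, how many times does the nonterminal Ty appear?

5

[Ty [Base b] => [Ty [Base ( [Ty [Base bool]] )] => [Ty [Base bool] => [Ty [Base bool]]]]]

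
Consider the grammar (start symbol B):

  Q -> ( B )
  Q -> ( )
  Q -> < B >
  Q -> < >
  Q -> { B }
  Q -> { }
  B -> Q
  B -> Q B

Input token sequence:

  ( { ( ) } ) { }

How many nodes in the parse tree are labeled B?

[B [Q ( [B [Q { [B [Q ( )]] }]] )] [B [Q { }]]]

4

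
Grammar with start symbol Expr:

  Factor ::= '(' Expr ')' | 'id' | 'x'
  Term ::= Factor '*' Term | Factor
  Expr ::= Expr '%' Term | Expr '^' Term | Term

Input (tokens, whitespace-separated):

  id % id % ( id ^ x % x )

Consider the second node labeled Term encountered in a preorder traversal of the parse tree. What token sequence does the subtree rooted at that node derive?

[Expr [Expr [Expr [Term [Factor id]]] % [Term [Factor id]]] % [Term [Factor ( [Expr [Expr [Expr [Term [Factor id]]] ^ [Term [Factor x]]] % [Term [Factor x]]] )]]]

id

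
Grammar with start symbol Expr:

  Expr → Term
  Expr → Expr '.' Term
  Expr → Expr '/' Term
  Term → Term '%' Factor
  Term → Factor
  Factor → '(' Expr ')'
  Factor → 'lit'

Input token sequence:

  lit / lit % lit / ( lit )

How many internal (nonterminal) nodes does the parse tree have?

[Expr [Expr [Expr [Term [Factor lit]]] / [Term [Term [Factor lit]] % [Factor lit]]] / [Term [Factor ( [Expr [Term [Factor lit]]] )]]]

14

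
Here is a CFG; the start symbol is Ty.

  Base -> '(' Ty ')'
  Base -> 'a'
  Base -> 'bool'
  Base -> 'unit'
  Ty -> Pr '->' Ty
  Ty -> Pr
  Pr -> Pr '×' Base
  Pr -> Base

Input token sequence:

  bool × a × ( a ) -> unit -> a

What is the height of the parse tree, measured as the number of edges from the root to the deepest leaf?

6

[Ty [Pr [Pr [Pr [Base bool]] × [Base a]] × [Base ( [Ty [Pr [Base a]]] )]] -> [Ty [Pr [Base unit]] -> [Ty [Pr [Base a]]]]]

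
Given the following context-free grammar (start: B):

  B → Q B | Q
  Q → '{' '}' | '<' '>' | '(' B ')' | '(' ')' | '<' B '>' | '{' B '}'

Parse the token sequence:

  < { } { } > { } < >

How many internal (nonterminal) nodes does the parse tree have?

[B [Q < [B [Q { }] [B [Q { }]]] >] [B [Q { }] [B [Q < >]]]]

10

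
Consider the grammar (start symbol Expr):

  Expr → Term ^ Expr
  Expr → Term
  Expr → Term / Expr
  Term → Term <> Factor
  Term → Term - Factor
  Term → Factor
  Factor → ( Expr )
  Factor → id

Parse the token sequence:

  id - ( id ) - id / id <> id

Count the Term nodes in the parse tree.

6

[Expr [Term [Term [Term [Factor id]] - [Factor ( [Expr [Term [Factor id]]] )]] - [Factor id]] / [Expr [Term [Term [Factor id]] <> [Factor id]]]]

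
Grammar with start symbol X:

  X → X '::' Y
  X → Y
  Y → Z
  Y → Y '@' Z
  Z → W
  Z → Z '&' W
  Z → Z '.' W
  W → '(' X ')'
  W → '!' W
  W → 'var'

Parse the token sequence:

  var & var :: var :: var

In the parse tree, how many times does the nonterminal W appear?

[X [X [X [Y [Z [Z [W var]] & [W var]]]] :: [Y [Z [W var]]]] :: [Y [Z [W var]]]]

4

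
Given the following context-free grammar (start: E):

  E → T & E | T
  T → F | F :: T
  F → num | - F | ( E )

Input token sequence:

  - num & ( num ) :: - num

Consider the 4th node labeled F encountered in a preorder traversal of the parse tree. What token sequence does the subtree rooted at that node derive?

[E [T [F - [F num]]] & [E [T [F ( [E [T [F num]]] )] :: [T [F - [F num]]]]]]

num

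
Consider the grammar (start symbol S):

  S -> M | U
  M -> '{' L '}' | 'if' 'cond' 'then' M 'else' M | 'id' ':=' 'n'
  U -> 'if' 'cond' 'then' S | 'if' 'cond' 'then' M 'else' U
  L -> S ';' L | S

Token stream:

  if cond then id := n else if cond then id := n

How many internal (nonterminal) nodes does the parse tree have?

6

[S [U if cond then [M id := n] else [U if cond then [S [M id := n]]]]]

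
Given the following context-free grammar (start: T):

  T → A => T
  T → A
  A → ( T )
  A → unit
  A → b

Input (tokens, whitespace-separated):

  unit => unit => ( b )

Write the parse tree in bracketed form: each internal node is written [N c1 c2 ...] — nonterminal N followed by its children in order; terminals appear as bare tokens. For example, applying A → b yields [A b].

T
A => T
unit => T
unit => A => T
unit => unit => T
unit => unit => A
unit => unit => ( T )
unit => unit => ( A )
unit => unit => ( b )

[T [A unit] => [T [A unit] => [T [A ( [T [A b]] )]]]]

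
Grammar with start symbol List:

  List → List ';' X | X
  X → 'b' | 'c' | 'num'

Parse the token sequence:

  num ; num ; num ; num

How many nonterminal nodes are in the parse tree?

[List [List [List [List [X num]] ; [X num]] ; [X num]] ; [X num]]

8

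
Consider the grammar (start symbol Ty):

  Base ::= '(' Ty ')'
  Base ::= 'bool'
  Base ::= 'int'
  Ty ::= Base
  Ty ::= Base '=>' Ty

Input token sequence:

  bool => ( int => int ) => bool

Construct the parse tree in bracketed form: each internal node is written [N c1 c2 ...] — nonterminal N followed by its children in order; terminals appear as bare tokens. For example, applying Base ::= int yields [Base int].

Ty
Base => Ty
bool => Ty
bool => Base => Ty
bool => ( Ty ) => Ty
bool => ( Base => Ty ) => Ty
bool => ( int => Ty ) => Ty
bool => ( int => Base ) => Ty
bool => ( int => int ) => Ty
bool => ( int => int ) => Base
bool => ( int => int ) => bool

[Ty [Base bool] => [Ty [Base ( [Ty [Base int] => [Ty [Base int]]] )] => [Ty [Base bool]]]]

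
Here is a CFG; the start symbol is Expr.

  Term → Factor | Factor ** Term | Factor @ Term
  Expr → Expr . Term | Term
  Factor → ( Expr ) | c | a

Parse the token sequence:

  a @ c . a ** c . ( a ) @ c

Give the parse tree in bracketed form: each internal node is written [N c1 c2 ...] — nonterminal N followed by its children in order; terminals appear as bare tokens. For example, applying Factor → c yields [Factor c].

Expr
Expr . Term
Expr . Term . Term
Term . Term . Term
Factor @ Term . Term . Term
a @ Term . Term . Term
a @ Factor . Term . Term
a @ c . Term . Term
a @ c . Factor ** Term . Term
a @ c . a ** Term . Term
a @ c . a ** Factor . Term
a @ c . a ** c . Term
a @ c . a ** c . Factor @ Term
a @ c . a ** c . ( Expr ) @ Term
a @ c . a ** c . ( Term ) @ Term
a @ c . a ** c . ( Factor ) @ Term
a @ c . a ** c . ( a ) @ Term
a @ c . a ** c . ( a ) @ Factor
a @ c . a ** c . ( a ) @ c

[Expr [Expr [Expr [Term [Factor a] @ [Term [Factor c]]]] . [Term [Factor a] ** [Term [Factor c]]]] . [Term [Factor ( [Expr [Term [Factor a]]] )] @ [Term [Factor c]]]]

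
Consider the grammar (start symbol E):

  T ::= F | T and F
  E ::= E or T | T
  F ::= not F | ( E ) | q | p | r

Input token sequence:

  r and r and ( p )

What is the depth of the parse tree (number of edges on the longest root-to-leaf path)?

[E [T [T [T [F r]] and [F r]] and [F ( [E [T [F p]]] )]]]

6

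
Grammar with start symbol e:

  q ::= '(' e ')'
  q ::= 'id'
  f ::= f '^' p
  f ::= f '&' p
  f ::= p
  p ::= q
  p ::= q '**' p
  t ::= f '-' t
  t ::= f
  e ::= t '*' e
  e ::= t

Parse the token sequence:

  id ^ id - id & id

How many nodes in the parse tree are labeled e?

[e [t [f [f [p [q id]]] ^ [p [q id]]] - [t [f [f [p [q id]]] & [p [q id]]]]]]

1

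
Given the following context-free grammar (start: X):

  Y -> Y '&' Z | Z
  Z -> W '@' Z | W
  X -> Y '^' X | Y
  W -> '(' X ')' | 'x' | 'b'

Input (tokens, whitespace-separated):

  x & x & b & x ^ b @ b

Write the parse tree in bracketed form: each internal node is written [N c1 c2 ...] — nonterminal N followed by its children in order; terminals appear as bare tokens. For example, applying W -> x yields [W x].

X
Y ^ X
Y & Z ^ X
Y & Z & Z ^ X
Y & Z & Z & Z ^ X
Z & Z & Z & Z ^ X
W & Z & Z & Z ^ X
x & Z & Z & Z ^ X
x & W & Z & Z ^ X
x & x & Z & Z ^ X
x & x & W & Z ^ X
x & x & b & Z ^ X
x & x & b & W ^ X
x & x & b & x ^ X
x & x & b & x ^ Y
x & x & b & x ^ Z
x & x & b & x ^ W @ Z
x & x & b & x ^ b @ Z
x & x & b & x ^ b @ W
x & x & b & x ^ b @ b

[X [Y [Y [Y [Y [Z [W x]]] & [Z [W x]]] & [Z [W b]]] & [Z [W x]]] ^ [X [Y [Z [W b] @ [Z [W b]]]]]]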